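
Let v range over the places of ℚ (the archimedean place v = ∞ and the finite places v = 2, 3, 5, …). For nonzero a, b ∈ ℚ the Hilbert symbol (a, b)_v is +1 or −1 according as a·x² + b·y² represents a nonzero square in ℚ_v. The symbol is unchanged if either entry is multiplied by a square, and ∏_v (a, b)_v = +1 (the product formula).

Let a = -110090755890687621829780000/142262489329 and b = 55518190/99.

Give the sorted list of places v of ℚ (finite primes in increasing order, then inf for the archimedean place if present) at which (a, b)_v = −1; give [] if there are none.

(a, b) ≡ (-2002, 10010) mod (ℚ^×)²; places V = {2, 3, 5, 7, 11, 13, 17, 19, 23, 31, ∞}.
(a,b)_3: α=0, u≡2; β=-2, v≡2 (mod 3); (2|3)=-1, (2|3)=-1; sign (−1)^0·-1^-2·-1^0 = +1.
(a,b)_17: α=4, u≡15; β=0, v≡12 (mod 17); (15|17)=+1, (12|17)=-1; sign (−1)^0·+1^0·-1^4 = +1.
(a,b)_11: α=1, u≡5; β=-1, v≡10 (mod 11); (5|11)=+1, (10|11)=-1; sign (−1)^1·+1^-1·-1^1 = +1.
(a,b)_23: α=-6, u≡10; β=0, v≡11 (mod 23); (10|23)=-1, (11|23)=-1; sign (−1)^0·-1^0·-1^-6 = +1.
(a,b)_19: α=6, u≡13; β=2, v≡1 (mod 19); (13|19)=-1, (1|19)=+1; sign (−1)^0·-1^2·+1^6 = +1.
(a,b)_2: α=5, β=1; u≡7, v≡5 (mod 8); ε(u)ε(v)=1·0, αω(v)=5·1, βω(u)=1·0; sum ≡ 1  ⇒  -1.
(a,b)_5: α=4, u≡3; β=1, v≡2 (mod 5); (3|5)=-1, (2|5)=-1; sign (−1)^0·-1^1·-1^4 = -1.
(a,b)_∞: sgn(-2002)=−, sgn(10010)=+, so +1.
(a,b)_7: α=3, u≡1; β=1, v≡2 (mod 7); (1|7)=+1, (2|7)=+1; sign (−1)^1·+1^1·+1^3 = -1.
(a,b)_13: α=5, u≡7; β=3, v≡3 (mod 13); (7|13)=-1, (3|13)=+1; sign (−1)^0·-1^3·+1^5 = -1.
(a,b)_31: α=-2, u≡23; β=0, v≡7 (mod 31); (23|31)=-1, (7|31)=+1; sign (−1)^0·-1^0·+1^-2 = +1.
Ram(-2002, 10010) = {2, 5, 7, 13}; no ℚ_2-point on the conic.

[2, 5, 7, 13]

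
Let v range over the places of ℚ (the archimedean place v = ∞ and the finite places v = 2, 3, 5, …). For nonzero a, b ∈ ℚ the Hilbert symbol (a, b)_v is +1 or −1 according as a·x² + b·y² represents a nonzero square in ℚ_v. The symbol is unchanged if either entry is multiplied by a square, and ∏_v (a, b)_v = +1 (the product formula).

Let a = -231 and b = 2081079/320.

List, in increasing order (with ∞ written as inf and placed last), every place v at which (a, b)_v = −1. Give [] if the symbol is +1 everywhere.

(a, b) ≡ (-231, 195) mod (ℚ^×)²; places V = {2, 3, 5, 7, 11, 13, ∞}.
(a,b)_∞: sgn(-231)=−, sgn(195)=+, so +1.
(a,b)_5: α=0, u≡4; β=-1, v≡1 (mod 5); (4|5)=+1, (1|5)=+1; sign (−1)^0·+1^-1·+1^0 = +1.
(a,b)_3: α=1, u≡1; β=3, v≡2 (mod 3); (1|3)=+1, (2|3)=-1; sign (−1)^1·+1^3·-1^1 = +1.
(a,b)_2: α=0, β=-6; u≡1, v≡3 (mod 8); ε(u)ε(v)=0·1, αω(v)=0·1, βω(u)=-6·0; sum ≡ 0  ⇒  +1.
(a,b)_13: α=0, u≡3; β=1, v≡5 (mod 13); (3|13)=+1, (5|13)=-1; sign (−1)^0·+1^1·-1^0 = +1.
(a,b)_7: α=1, u≡2; β=2, v≡6 (mod 7); (2|7)=+1, (6|7)=-1; sign (−1)^0·+1^2·-1^1 = -1.
(a,b)_11: α=1, u≡1; β=2, v≡6 (mod 11); (1|11)=+1, (6|11)=-1; sign (−1)^0·+1^2·-1^1 = -1.
(-231, 195 / ℚ) ramifies at {7, 11}: a division algebra.

[7, 11]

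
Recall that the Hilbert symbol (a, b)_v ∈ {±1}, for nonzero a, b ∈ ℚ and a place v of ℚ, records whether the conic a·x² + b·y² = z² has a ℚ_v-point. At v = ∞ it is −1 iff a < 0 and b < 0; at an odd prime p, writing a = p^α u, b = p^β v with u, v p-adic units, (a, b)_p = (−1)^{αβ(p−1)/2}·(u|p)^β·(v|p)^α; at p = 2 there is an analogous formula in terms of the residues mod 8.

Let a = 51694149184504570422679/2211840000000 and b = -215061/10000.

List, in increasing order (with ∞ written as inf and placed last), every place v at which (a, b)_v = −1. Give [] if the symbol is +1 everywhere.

[11, 17]

Mod squares: a ≡ 373065, b ≡ -4389. Check v ∈ {∞, 2, 3, 5, 7, 11, 13, 17, 19}.
v=19: a=19^3·(≡13), b=19^1·(≡4) mod 19; (13|19)=-1, (4|19)=+1; (−1)^{3·1·9}·(-1)^1·(+1)^3 = +1.
v=13: a=13^4·(≡10), b=13^0·(≡8) mod 13; (10|13)=+1, (8|13)=-1; (−1)^{4·0·6}·(+1)^0·(-1)^4 = +1.
v=∞: 373065 > 0 and -4389 < 0  ⇒  (a,b)_∞ = +1.
v=3: a=3^-3·(≡2), b=3^1·(≡1) mod 3; (2|3)=-1, (1|3)=+1; (−1)^{-3·1·1}·(-1)^1·(+1)^-3 = +1.
v=2: v_2(a)=-20, v_2(b)=-4; units ≡ 1, 3 (mod 8); ε·ε+αω+βω = 0·1+-20·1+-4·0 ≡ 0  ⇒  (a,b)_2 = +1.
v=11: a=11^3·(≡2), b=11^1·(≡7) mod 11; (2|11)=-1, (7|11)=-1; (−1)^{3·1·5}·(-1)^1·(-1)^3 = -1.
v=7: a=7^9·(≡1), b=7^3·(≡6) mod 7; (1|7)=+1, (6|7)=-1; (−1)^{9·3·3}·(+1)^3·(-1)^9 = +1.
v=5: a=5^-7·(≡2), b=5^-4·(≡4) mod 5; (2|5)=-1, (4|5)=+1; (−1)^{-7·-4·2}·(-1)^-4·(+1)^-7 = +1.
v=17: a=17^3·(≡13), b=17^0·(≡10) mod 17; (13|17)=+1, (10|17)=-1; (−1)^{3·0·8}·(+1)^0·(-1)^3 = -1.
Ram(373065, -4389) = {11, 17}; no ℚ_11-point on the conic.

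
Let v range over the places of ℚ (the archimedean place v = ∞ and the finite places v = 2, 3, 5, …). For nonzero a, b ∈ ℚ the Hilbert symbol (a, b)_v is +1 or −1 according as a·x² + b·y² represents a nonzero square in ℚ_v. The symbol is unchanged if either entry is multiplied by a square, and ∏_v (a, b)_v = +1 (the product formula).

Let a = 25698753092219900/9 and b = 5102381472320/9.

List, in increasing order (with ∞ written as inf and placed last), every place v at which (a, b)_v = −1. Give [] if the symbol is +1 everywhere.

[7, 11]

Mod squares: a ≡ 3311, b ≡ 2945. Check v ∈ {∞, 2, 3, 5, 7, 11, 19, 31, 43}.
v=31: a=31^2·(≡20), b=31^1·(≡18) mod 31; (20|31)=+1, (18|31)=+1; (−1)^{2·1·15}·(+1)^1·(+1)^2 = +1.
v=5: a=5^2·(≡4), b=5^1·(≡1) mod 5; (4|5)=+1, (1|5)=+1; (−1)^{2·1·2}·(+1)^1·(+1)^2 = +1.
v=3: a=3^-2·(≡2), b=3^-2·(≡2) mod 3; (2|3)=-1, (2|3)=-1; (−1)^{-2·-2·1}·(-1)^-2·(-1)^-2 = +1.
v=7: a=7^1·(≡1), b=7^0·(≡3) mod 7; (1|7)=+1, (3|7)=-1; (−1)^{1·0·3}·(+1)^0·(-1)^1 = -1.
v=2: v_2(a)=2, v_2(b)=6; units ≡ 7, 1 (mod 8); ε·ε+αω+βω = 1·0+2·0+6·0 ≡ 0  ⇒  (a,b)_2 = +1.
v=19: a=19^2·(≡4), b=19^1·(≡2) mod 19; (4|19)=+1, (2|19)=-1; (−1)^{2·1·9}·(+1)^1·(-1)^2 = +1.
v=∞: 3311 > 0 and 2945 > 0  ⇒  (a,b)_∞ = +1.
v=11: a=11^3·(≡5), b=11^4·(≡8) mod 11; (5|11)=+1, (8|11)=-1; (−1)^{3·4·5}·(+1)^4·(-1)^3 = -1.
v=43: a=43^3·(≡8), b=43^2·(≡40) mod 43; (8|43)=-1, (40|43)=+1; (−1)^{3·2·21}·(-1)^2·(+1)^3 = +1.
Ram(3311, 2945) = {7, 11}; no ℚ_7-point on the conic.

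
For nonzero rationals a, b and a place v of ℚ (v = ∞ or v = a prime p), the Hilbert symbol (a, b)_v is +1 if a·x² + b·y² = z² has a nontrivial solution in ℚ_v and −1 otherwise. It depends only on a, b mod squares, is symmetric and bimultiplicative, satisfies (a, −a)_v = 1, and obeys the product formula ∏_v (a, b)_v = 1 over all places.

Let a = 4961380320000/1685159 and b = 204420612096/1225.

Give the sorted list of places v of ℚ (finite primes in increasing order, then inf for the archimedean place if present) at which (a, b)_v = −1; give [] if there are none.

(a, b) ≡ (2426053, 346579) mod (ℚ^×)²; places V = {2, 3, 5, 7, 13, 17, 19, 29, 37, ∞}.
(a,b)_∞: sgn(2426053)=+, sgn(346579)=+, so +1.
(a,b)_7: α=-3, u≡1; β=-2, v≡2 (mod 7); (1|7)=+1, (2|7)=+1; sign (−1)^0·+1^-2·+1^-3 = +1.
(a,b)_13: α=2, u≡6; β=0, v≡4 (mod 13); (6|13)=-1, (4|13)=+1; sign (−1)^0·-1^0·+1^2 = +1.
(a,b)_5: α=4, u≡3; β=-2, v≡4 (mod 5); (3|5)=-1, (4|5)=+1; sign (−1)^0·-1^-2·+1^4 = +1.
(a,b)_3: α=2, u≡1; β=2, v≡1 (mod 3); (1|3)=+1, (1|3)=+1; sign (−1)^0·+1^2·+1^2 = +1.
(a,b)_19: α=1, u≡6; β=1, v≡5 (mod 19); (6|19)=+1, (5|19)=+1; sign (−1)^1·+1^1·+1^1 = -1.
(a,b)_29: α=1, u≡15; β=1, v≡26 (mod 29); (15|29)=-1, (26|29)=-1; sign (−1)^0·-1^1·-1^1 = +1.
(a,b)_2: α=8, β=16; u≡5, v≡3 (mod 8); ε(u)ε(v)=0·1, αω(v)=8·1, βω(u)=16·1; sum ≡ 0  ⇒  +1.
(a,b)_37: α=1, u≡32; β=1, v≡29 (mod 37); (32|37)=-1, (29|37)=-1; sign (−1)^0·-1^1·-1^1 = +1.
(a,b)_17: α=-3, u≡14; β=1, v≡2 (mod 17); (14|17)=-1, (2|17)=+1; sign (−1)^0·-1^1·+1^-3 = -1.
Ram(2426053, 346579) = {17, 19}; no ℚ_17-point on the conic.

[17, 19]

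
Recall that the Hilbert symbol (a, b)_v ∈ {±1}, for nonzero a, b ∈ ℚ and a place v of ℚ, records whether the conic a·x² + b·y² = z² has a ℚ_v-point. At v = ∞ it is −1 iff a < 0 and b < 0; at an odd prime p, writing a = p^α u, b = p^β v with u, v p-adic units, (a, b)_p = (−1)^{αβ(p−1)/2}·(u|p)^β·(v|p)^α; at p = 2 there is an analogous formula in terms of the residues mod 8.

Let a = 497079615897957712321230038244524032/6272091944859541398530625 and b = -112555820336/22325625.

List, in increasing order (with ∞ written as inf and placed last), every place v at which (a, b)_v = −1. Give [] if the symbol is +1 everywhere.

Mod squares: a ≡ 493, b ≡ -23171. Check v ∈ {∞, 2, 3, 5, 7, 11, 17, 19, 29, 43, 47}.
v=3: a=3^-12·(≡1), b=3^-6·(≡1) mod 3; (1|3)=+1, (1|3)=+1; (−1)^{-12·-6·1}·(+1)^-6·(+1)^-12 = +1.
v=2: v_2(a)=26, v_2(b)=4; units ≡ 5, 5 (mod 8); ε·ε+αω+βω = 0·0+26·1+4·1 ≡ 0  ⇒  (a,b)_2 = +1.
v=19: a=19^6·(≡12), b=19^2·(≡1) mod 19; (12|19)=-1, (1|19)=+1; (−1)^{6·2·9}·(-1)^2·(+1)^6 = +1.
v=5: a=5^-4·(≡3), b=5^-4·(≡4) mod 5; (3|5)=-1, (4|5)=+1; (−1)^{-4·-4·2}·(-1)^-4·(+1)^-4 = +1.
v=29: a=29^9·(≡11), b=29^3·(≡9) mod 29; (11|29)=-1, (9|29)=+1; (−1)^{9·3·14}·(-1)^3·(+1)^9 = -1.
v=47: a=47^2·(≡33), b=47^1·(≡16) mod 47; (33|47)=-1, (16|47)=+1; (−1)^{2·1·23}·(-1)^1·(+1)^2 = -1.
v=7: a=7^-8·(≡6), b=7^-2·(≡3) mod 7; (6|7)=-1, (3|7)=-1; (−1)^{-8·-2·3}·(-1)^-2·(-1)^-8 = +1.
v=43: a=43^-2·(≡20), b=43^0·(≡17) mod 43; (20|43)=-1, (17|43)=+1; (−1)^{-2·0·21}·(-1)^0·(+1)^-2 = +1.
v=17: a=17^3·(≡11), b=17^1·(≡11) mod 17; (11|17)=-1, (11|17)=-1; (−1)^{3·1·8}·(-1)^1·(-1)^3 = +1.
v=∞: 493 > 0 and -23171 < 0  ⇒  (a,b)_∞ = +1.
v=11: a=11^-6·(≡4), b=11^0·(≡10) mod 11; (4|11)=+1, (10|11)=-1; (−1)^{-6·0·5}·(+1)^0·(-1)^-6 = +1.
Ram(493, -23171) = {29, 47}; no ℚ_29-point on the conic.

[29, 47]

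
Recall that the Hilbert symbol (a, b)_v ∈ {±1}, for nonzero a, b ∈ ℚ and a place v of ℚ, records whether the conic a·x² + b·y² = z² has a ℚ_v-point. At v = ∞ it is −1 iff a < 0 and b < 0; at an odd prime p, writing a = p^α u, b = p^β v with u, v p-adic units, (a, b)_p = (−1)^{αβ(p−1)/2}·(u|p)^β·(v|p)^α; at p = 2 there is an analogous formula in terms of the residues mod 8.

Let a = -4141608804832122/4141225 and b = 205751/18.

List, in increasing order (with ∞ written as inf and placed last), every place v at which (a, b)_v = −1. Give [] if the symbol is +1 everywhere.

[13, 19]

(a, b) ≡ (-442, 8398) mod (ℚ^×)²; places V = {2, 3, 5, 7, 11, 13, 17, 19, 37, ∞}.
(a,b)_17: α=3, u≡1; β=1, v≡16 (mod 17); (1|17)=+1, (16|17)=+1; sign (−1)^0·+1^1·+1^3 = +1.
(a,b)_∞: sgn(-442)=−, sgn(8398)=+, so +1.
(a,b)_13: α=3, u≡2; β=1, v≡9 (mod 13); (2|13)=-1, (9|13)=+1; sign (−1)^0·-1^1·+1^3 = -1.
(a,b)_2: α=1, β=-1; u≡3, v≡7 (mod 8); ε(u)ε(v)=1·1, αω(v)=1·0, βω(u)=-1·1; sum ≡ 0  ⇒  +1.
(a,b)_11: α=-2, u≡9; β=0, v≡1 (mod 11); (9|11)=+1, (1|11)=+1; sign (−1)^0·+1^0·+1^-2 = +1.
(a,b)_5: α=-2, u≡2; β=0, v≡2 (mod 5); (2|5)=-1, (2|5)=-1; sign (−1)^0·-1^0·-1^-2 = +1.
(a,b)_7: α=0, u≡5; β=2, v≡5 (mod 7); (5|7)=-1, (5|7)=-1; sign (−1)^0·-1^2·-1^0 = +1.
(a,b)_37: α=-2, u≡20; β=0, v≡12 (mod 37); (20|37)=-1, (12|37)=+1; sign (−1)^0·-1^0·+1^-2 = +1.
(a,b)_19: α=2, u≡15; β=1, v≡1 (mod 19); (15|19)=-1, (1|19)=+1; sign (−1)^0·-1^1·+1^2 = -1.
(a,b)_3: α=12, u≡2; β=-2, v≡1 (mod 3); (2|3)=-1, (1|3)=+1; sign (−1)^0·-1^-2·+1^12 = +1.
(-442, 8398 / ℚ) ramifies at {13, 19}: a division algebra.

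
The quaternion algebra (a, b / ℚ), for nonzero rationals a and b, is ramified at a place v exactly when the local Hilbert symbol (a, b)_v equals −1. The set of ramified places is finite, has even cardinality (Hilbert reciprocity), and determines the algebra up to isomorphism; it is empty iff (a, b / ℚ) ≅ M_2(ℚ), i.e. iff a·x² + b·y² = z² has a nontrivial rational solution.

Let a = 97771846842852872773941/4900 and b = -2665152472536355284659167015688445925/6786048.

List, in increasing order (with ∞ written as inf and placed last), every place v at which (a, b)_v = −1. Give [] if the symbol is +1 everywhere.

[3, 11, 13, 17, 19, 31, 37, 41]

(a, b) ≡ (1893749, -1097679) mod (ℚ^×)²; places V = {2, 3, 5, 7, 11, 13, 17, 19, 23, 29, 31, 37, 41, 47, ∞}.
(a,b)_41: α=1, u≡25; β=4, v≡29 (mod 41); (25|41)=+1, (29|41)=-1; sign (−1)^0·+1^4·-1^1 = -1.
(a,b)_29: α=2, u≡22; β=3, v≡23 (mod 29); (22|29)=+1, (23|29)=+1; sign (−1)^0·+1^3·+1^2 = +1.
(a,b)_11: α=3, u≡1; β=5, v≡3 (mod 11); (1|11)=+1, (3|11)=+1; sign (−1)^1·+1^5·+1^3 = -1.
(a,b)_23: α=2, u≡7; β=0, v≡14 (mod 23); (7|23)=-1, (14|23)=-1; sign (−1)^0·-1^0·-1^2 = +1.
(a,b)_5: α=-2, u≡1; β=2, v≡1 (mod 5); (1|5)=+1, (1|5)=+1; sign (−1)^0·+1^2·+1^-2 = +1.
(a,b)_13: α=1, u≡7; β=2, v≡11 (mod 13); (7|13)=-1, (11|13)=-1; sign (−1)^0·-1^2·-1^1 = -1.
(a,b)_31: α=2, u≡21; β=3, v≡17 (mod 31); (21|31)=-1, (17|31)=-1; sign (−1)^0·-1^3·-1^2 = -1.
(a,b)_19: α=1, u≡4; β=4, v≡12 (mod 19); (4|19)=+1, (12|19)=-1; sign (−1)^0·+1^4·-1^1 = -1.
(a,b)_37: α=2, u≡6; β=3, v≡34 (mod 37); (6|37)=-1, (34|37)=+1; sign (−1)^0·-1^3·+1^2 = -1.
(a,b)_3: α=6, u≡2; β=-1, v≡2 (mod 3); (2|3)=-1, (2|3)=-1; sign (−1)^0·-1^-1·-1^6 = -1.
(a,b)_2: α=-2, β=-10; u≡5, v≡1 (mod 8); ε(u)ε(v)=0·0, αω(v)=-2·0, βω(u)=-10·1; sum ≡ 0  ⇒  +1.
(a,b)_7: α=-2, u≡2; β=0, v≡6 (mod 7); (2|7)=+1, (6|7)=-1; sign (−1)^0·+1^0·-1^-2 = +1.
(a,b)_47: α=0, u≡3; β=-2, v≡16 (mod 47); (3|47)=+1, (16|47)=+1; sign (−1)^0·+1^-2·+1^0 = +1.
(a,b)_17: α=1, u≡16; β=2, v≡3 (mod 17); (16|17)=+1, (3|17)=-1; sign (−1)^0·+1^2·-1^1 = -1.
(a,b)_∞: sgn(1893749)=+, sgn(-1097679)=−, so +1.
Ram(1893749, -1097679) = {3, 11, 13, 17, 19, 31, 37, 41}; no ℚ_3-point on the conic.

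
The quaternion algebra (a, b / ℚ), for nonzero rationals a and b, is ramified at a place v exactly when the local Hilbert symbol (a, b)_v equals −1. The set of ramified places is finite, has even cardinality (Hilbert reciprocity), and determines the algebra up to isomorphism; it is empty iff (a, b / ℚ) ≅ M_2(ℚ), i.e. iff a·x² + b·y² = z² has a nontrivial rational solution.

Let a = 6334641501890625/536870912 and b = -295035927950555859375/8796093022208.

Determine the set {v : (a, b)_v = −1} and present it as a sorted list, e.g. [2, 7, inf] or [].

[23, 37]

Mod squares: a ≡ 233618, b ≡ -5373214. Check v ∈ {∞, 2, 3, 5, 7, 11, 23, 37, 41}.
v=5: a=5^6·(≡3), b=5^8·(≡4) mod 5; (3|5)=-1, (4|5)=+1; (−1)^{6·8·2}·(-1)^8·(+1)^6 = +1.
v=3: a=3^8·(≡2), b=3^12·(≡2) mod 3; (2|3)=-1, (2|3)=-1; (−1)^{8·12·1}·(-1)^12·(-1)^8 = +1.
v=37: a=37^1·(≡23), b=37^1·(≡16) mod 37; (23|37)=-1, (16|37)=+1; (−1)^{1·1·18}·(-1)^1·(+1)^1 = -1.
v=11: a=11^1·(≡2), b=11^1·(≡4) mod 11; (2|11)=-1, (4|11)=+1; (−1)^{1·1·5}·(-1)^1·(+1)^1 = +1.
v=7: a=7^1·(≡5), b=7^1·(≡2) mod 7; (5|7)=-1, (2|7)=+1; (−1)^{1·1·3}·(-1)^1·(+1)^1 = +1.
v=∞: 233618 > 0 and -5373214 < 0  ⇒  (a,b)_∞ = +1.
v=23: a=23^2·(≡20), b=23^3·(≡9) mod 23; (20|23)=-1, (9|23)=+1; (−1)^{2·3·11}·(-1)^3·(+1)^2 = -1.
v=41: a=41^1·(≡25), b=41^1·(≡1) mod 41; (25|41)=+1, (1|41)=+1; (−1)^{1·1·20}·(+1)^1·(+1)^1 = +1.
v=2: v_2(a)=-29, v_2(b)=-43; units ≡ 1, 1 (mod 8); ε·ε+αω+βω = 0·0+-29·0+-43·0 ≡ 0  ⇒  (a,b)_2 = +1.
|Ram(233618, -5373214)| = 2, even; anisotropic at {23, 37}.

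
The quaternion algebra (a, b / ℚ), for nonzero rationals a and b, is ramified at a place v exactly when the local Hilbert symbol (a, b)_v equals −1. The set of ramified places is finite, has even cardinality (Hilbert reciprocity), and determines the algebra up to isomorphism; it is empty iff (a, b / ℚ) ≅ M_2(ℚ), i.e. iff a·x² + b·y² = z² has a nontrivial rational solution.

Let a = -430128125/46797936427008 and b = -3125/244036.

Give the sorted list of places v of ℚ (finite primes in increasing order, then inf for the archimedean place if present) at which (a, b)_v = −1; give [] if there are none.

[5, inf]

Mod squares: a ≡ -10, b ≡ -5. Check v ∈ {∞, 2, 3, 5, 7, 13, 17, 19, 53}.
v=13: a=13^-2·(≡3), b=13^-2·(≡8) mod 13; (3|13)=+1, (8|13)=-1; (−1)^{-2·-2·6}·(+1)^-2·(-1)^-2 = +1.
v=∞: -10 < 0 and -5 < 0  ⇒  (a,b)_∞ = -1.
v=17: a=17^-2·(≡14), b=17^0·(≡3) mod 17; (14|17)=-1, (3|17)=-1; (−1)^{-2·0·8}·(-1)^0·(-1)^-2 = +1.
v=3: a=3^-4·(≡2), b=3^0·(≡1) mod 3; (2|3)=-1, (1|3)=+1; (−1)^{-4·0·1}·(-1)^0·(+1)^-4 = +1.
v=7: a=7^2·(≡2), b=7^0·(≡2) mod 7; (2|7)=+1, (2|7)=+1; (−1)^{2·0·3}·(+1)^0·(+1)^2 = +1.
v=53: a=53^2·(≡15), b=53^0·(≡31) mod 53; (15|53)=+1, (31|53)=-1; (−1)^{2·0·26}·(+1)^0·(-1)^2 = +1.
v=2: v_2(a)=-15, v_2(b)=-2; units ≡ 3, 3 (mod 8); ε·ε+αω+βω = 1·1+-15·1+-2·1 ≡ 0  ⇒  (a,b)_2 = +1.
v=19: a=19^-2·(≡9), b=19^-2·(≡13) mod 19; (9|19)=+1, (13|19)=-1; (−1)^{-2·-2·9}·(+1)^-2·(-1)^-2 = +1.
v=5: a=5^5·(≡3), b=5^5·(≡4) mod 5; (3|5)=-1, (4|5)=+1; (−1)^{5·5·2}·(-1)^5·(+1)^5 = -1.
(-10, -5 / ℚ) ramifies at {5, ∞}: a division algebra.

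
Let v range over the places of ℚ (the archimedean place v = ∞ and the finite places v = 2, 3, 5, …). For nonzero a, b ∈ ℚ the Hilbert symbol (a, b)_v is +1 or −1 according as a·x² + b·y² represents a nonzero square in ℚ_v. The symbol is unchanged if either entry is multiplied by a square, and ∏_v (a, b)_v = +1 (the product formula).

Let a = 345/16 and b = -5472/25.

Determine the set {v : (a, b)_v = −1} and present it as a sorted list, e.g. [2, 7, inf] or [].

[5, 19]

(a, b) ≡ (345, -38) mod (ℚ^×)²; places V = {2, 3, 5, 19, 23, ∞}.
(a,b)_23: α=1, u≡11; β=0, v≡1 (mod 23); (11|23)=-1, (1|23)=+1; sign (−1)^0·-1^0·+1^1 = +1.
(a,b)_3: α=1, u≡1; β=2, v≡1 (mod 3); (1|3)=+1, (1|3)=+1; sign (−1)^0·+1^2·+1^1 = +1.
(a,b)_5: α=1, u≡4; β=-2, v≡3 (mod 5); (4|5)=+1, (3|5)=-1; sign (−1)^0·+1^-2·-1^1 = -1.
(a,b)_19: α=0, u≡18; β=1, v≡9 (mod 19); (18|19)=-1, (9|19)=+1; sign (−1)^0·-1^1·+1^0 = -1.
(a,b)_2: α=-4, β=5; u≡1, v≡5 (mod 8); ε(u)ε(v)=0·0, αω(v)=-4·1, βω(u)=5·0; sum ≡ 0  ⇒  +1.
(a,b)_∞: sgn(345)=+, sgn(-38)=−, so +1.
Ram(345, -38) = {5, 19}; no ℚ_5-point on the conic.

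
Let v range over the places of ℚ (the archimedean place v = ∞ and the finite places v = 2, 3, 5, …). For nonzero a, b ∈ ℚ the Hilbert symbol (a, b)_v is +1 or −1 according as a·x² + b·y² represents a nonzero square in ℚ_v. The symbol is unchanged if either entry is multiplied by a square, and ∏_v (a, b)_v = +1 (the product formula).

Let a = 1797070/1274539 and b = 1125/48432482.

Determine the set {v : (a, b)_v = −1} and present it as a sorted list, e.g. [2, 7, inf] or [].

[5, 11, 17, 19]

Mod squares: a ≡ 35530, b ≡ 10. Check v ∈ {∞, 2, 3, 5, 7, 11, 17, 19, 31, 37}.
v=17: a=17^1·(≡15), b=17^0·(≡6) mod 17; (15|17)=+1, (6|17)=-1; (−1)^{1·0·8}·(+1)^0·(-1)^1 = -1.
v=3: a=3^0·(≡1), b=3^2·(≡1) mod 3; (1|3)=+1, (1|3)=+1; (−1)^{0·2·1}·(+1)^2·(+1)^0 = +1.
v=∞: 35530 > 0 and 10 > 0  ⇒  (a,b)_∞ = +1.
v=7: a=7^-2·(≡5), b=7^-2·(≡3) mod 7; (5|7)=-1, (3|7)=-1; (−1)^{-2·-2·3}·(-1)^-2·(-1)^-2 = +1.
v=2: v_2(a)=1, v_2(b)=-1; units ≡ 5, 5 (mod 8); ε·ε+αω+βω = 0·0+1·1+-1·1 ≡ 0  ⇒  (a,b)_2 = +1.
v=19: a=19^-1·(≡8), b=19^-2·(≡14) mod 19; (8|19)=-1, (14|19)=-1; (−1)^{-1·-2·9}·(-1)^-2·(-1)^-1 = -1.
v=31: a=31^2·(≡2), b=31^0·(≡10) mod 31; (2|31)=+1, (10|31)=+1; (−1)^{2·0·15}·(+1)^0·(+1)^2 = +1.
v=11: a=11^1·(≡10), b=11^0·(≡8) mod 11; (10|11)=-1, (8|11)=-1; (−1)^{1·0·5}·(-1)^0·(-1)^1 = -1.
v=37: a=37^-2·(≡9), b=37^-2·(≡21) mod 37; (9|37)=+1, (21|37)=+1; (−1)^{-2·-2·18}·(+1)^-2·(+1)^-2 = +1.
v=5: a=5^1·(≡1), b=5^3·(≡2) mod 5; (1|5)=+1, (2|5)=-1; (−1)^{1·3·2}·(+1)^3·(-1)^1 = -1.
|Ram(35530, 10)| = 4, even; anisotropic at {5, 11, 17, 19}.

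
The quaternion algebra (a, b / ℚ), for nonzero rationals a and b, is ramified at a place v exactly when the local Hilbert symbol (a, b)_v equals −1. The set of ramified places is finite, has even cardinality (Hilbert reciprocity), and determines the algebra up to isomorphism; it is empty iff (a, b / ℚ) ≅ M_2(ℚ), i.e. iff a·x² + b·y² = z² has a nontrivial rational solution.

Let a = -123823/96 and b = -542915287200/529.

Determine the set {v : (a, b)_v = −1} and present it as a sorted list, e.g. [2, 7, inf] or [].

[2, 3, 19, inf]

Mod squares: a ≡ -42, b ≡ -1482. Check v ∈ {∞, 2, 3, 5, 7, 11, 13, 19, 23, 29}.
v=23: a=23^0·(≡8), b=23^-2·(≡1) mod 23; (8|23)=+1, (1|23)=+1; (−1)^{0·-2·11}·(+1)^-2·(+1)^0 = +1.
v=7: a=7^3·(≡2), b=7^0·(≡2) mod 7; (2|7)=+1, (2|7)=+1; (−1)^{3·0·3}·(+1)^0·(+1)^3 = +1.
v=2: v_2(a)=-5, v_2(b)=5; units ≡ 3, 3 (mod 8); ε·ε+αω+βω = 1·1+-5·1+5·1 ≡ 1  ⇒  (a,b)_2 = -1.
v=11: a=11^0·(≡6), b=11^2·(≡1) mod 11; (6|11)=-1, (1|11)=+1; (−1)^{0·2·5}·(-1)^2·(+1)^0 = +1.
v=19: a=19^2·(≡18), b=19^1·(≡1) mod 19; (18|19)=-1, (1|19)=+1; (−1)^{2·1·9}·(-1)^1·(+1)^2 = -1.
v=3: a=3^-1·(≡1), b=3^3·(≡1) mod 3; (1|3)=+1, (1|3)=+1; (−1)^{-1·3·1}·(+1)^3·(+1)^-1 = -1.
v=29: a=29^0·(≡4), b=29^2·(≡8) mod 29; (4|29)=+1, (8|29)=-1; (−1)^{0·2·14}·(+1)^2·(-1)^0 = +1.
v=13: a=13^0·(≡3), b=13^1·(≡1) mod 13; (3|13)=+1, (1|13)=+1; (−1)^{0·1·6}·(+1)^1·(+1)^0 = +1.
v=5: a=5^0·(≡2), b=5^2·(≡3) mod 5; (2|5)=-1, (3|5)=-1; (−1)^{0·2·2}·(-1)^2·(-1)^0 = +1.
v=∞: -42 < 0 and -1482 < 0  ⇒  (a,b)_∞ = -1.
Ram(-42, -1482) = {2, 3, 19, ∞}; no ℚ_2-point on the conic.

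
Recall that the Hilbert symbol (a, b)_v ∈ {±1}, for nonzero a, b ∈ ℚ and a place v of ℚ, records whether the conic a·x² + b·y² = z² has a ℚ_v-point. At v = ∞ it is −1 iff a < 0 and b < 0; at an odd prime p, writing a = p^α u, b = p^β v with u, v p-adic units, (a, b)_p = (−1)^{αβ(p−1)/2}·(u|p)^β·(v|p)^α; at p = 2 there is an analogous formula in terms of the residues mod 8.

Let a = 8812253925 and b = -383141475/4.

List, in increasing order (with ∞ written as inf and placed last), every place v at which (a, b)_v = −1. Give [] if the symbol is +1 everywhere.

[3, 37]

Mod squares: a ≡ 74037, b ≡ -3219. Check v ∈ {∞, 2, 3, 5, 23, 29, 37}.
v=37: a=37^1·(≡25), b=37^1·(≡13) mod 37; (25|37)=+1, (13|37)=-1; (−1)^{1·1·18}·(+1)^1·(-1)^1 = -1.
v=29: a=29^1·(≡9), b=29^1·(≡4) mod 29; (9|29)=+1, (4|29)=+1; (−1)^{1·1·14}·(+1)^1·(+1)^1 = +1.
v=2: v_2(a)=0, v_2(b)=-2; units ≡ 5, 5 (mod 8); ε·ε+αω+βω = 0·0+0·1+-2·1 ≡ 0  ⇒  (a,b)_2 = +1.
v=23: a=23^3·(≡5), b=23^2·(≡16) mod 23; (5|23)=-1, (16|23)=+1; (−1)^{3·2·11}·(-1)^2·(+1)^3 = +1.
v=∞: 74037 > 0 and -3219 < 0  ⇒  (a,b)_∞ = +1.
v=5: a=5^2·(≡2), b=5^2·(≡4) mod 5; (2|5)=-1, (4|5)=+1; (−1)^{2·2·2}·(-1)^2·(+1)^2 = +1.
v=3: a=3^3·(≡1), b=3^3·(≡1) mod 3; (1|3)=+1, (1|3)=+1; (−1)^{3·3·1}·(+1)^3·(+1)^3 = -1.
Ram(74037, -3219) = {3, 37}; no ℚ_3-point on the conic.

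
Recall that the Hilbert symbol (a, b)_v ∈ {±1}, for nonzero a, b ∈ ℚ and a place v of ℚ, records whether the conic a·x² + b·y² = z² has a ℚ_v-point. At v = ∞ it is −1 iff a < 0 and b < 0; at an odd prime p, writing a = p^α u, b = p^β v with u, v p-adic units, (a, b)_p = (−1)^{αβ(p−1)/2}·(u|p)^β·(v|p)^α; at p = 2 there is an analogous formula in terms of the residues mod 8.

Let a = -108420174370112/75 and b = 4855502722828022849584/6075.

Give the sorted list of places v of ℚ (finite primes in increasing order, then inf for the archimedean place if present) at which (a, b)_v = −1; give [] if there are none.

[3, 11, 13, 41]

(a, b) ≡ (-23199, 650793) mod (ℚ^×)²; places V = {2, 3, 5, 7, 11, 13, 19, 37, 41, ∞}.
(a,b)_11: α=1, u≡3; β=1, v≡9 (mod 11); (3|11)=+1, (9|11)=+1; sign (−1)^1·+1^1·+1^1 = -1.
(a,b)_3: α=-1, u≡1; β=-5, v≡1 (mod 3); (1|3)=+1, (1|3)=+1; sign (−1)^1·+1^-5·+1^-1 = -1.
(a,b)_∞: sgn(-23199)=−, sgn(650793)=+, so +1.
(a,b)_2: α=6, β=4; u≡1, v≡1 (mod 8); ε(u)ε(v)=0·0, αω(v)=6·0, βω(u)=4·0; sum ≡ 0  ⇒  +1.
(a,b)_7: α=0, u≡5; β=2, v≡6 (mod 7); (5|7)=-1, (6|7)=-1; sign (−1)^0·-1^2·-1^0 = +1.
(a,b)_5: α=-2, u≡1; β=-2, v≡3 (mod 5); (1|5)=+1, (3|5)=-1; sign (−1)^0·+1^-2·-1^-2 = +1.
(a,b)_19: α=5, u≡10; β=8, v≡4 (mod 19); (10|19)=-1, (4|19)=+1; sign (−1)^0·-1^8·+1^5 = +1.
(a,b)_37: α=1, u≡18; β=1, v≡8 (mod 37); (18|37)=-1, (8|37)=-1; sign (−1)^0·-1^1·-1^1 = +1.
(a,b)_41: α=2, u≡15; β=3, v≡6 (mod 41); (15|41)=-1, (6|41)=-1; sign (−1)^0·-1^3·-1^2 = -1.
(a,b)_13: α=0, u≡11; β=1, v≡5 (mod 13); (11|13)=-1, (5|13)=-1; sign (−1)^0·-1^1·-1^0 = -1.
|Ram(-23199, 650793)| = 4, even; anisotropic at {3, 11, 13, 41}.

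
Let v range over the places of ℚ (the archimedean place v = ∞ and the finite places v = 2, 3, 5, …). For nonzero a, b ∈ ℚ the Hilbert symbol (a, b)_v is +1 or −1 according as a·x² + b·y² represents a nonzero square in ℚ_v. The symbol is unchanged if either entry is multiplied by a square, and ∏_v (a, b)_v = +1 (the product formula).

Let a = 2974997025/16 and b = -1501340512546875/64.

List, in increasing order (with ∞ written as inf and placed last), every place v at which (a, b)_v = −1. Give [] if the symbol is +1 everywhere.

[11, 37]

Mod squares: a ≡ 269841, b ≡ -11603163. Check v ∈ {∞, 2, 3, 5, 7, 11, 13, 17, 37, 43}.
v=37: a=37^1·(≡9), b=37^1·(≡15) mod 37; (9|37)=+1, (15|37)=-1; (−1)^{1·1·18}·(+1)^1·(-1)^1 = -1.
v=∞: 269841 > 0 and -11603163 < 0  ⇒  (a,b)_∞ = +1.
v=17: a=17^1·(≡11), b=17^1·(≡6) mod 17; (11|17)=-1, (6|17)=-1; (−1)^{1·1·8}·(-1)^1·(-1)^1 = +1.
v=5: a=5^2·(≡1), b=5^6·(≡3) mod 5; (1|5)=+1, (3|5)=-1; (−1)^{2·6·2}·(+1)^6·(-1)^2 = +1.
v=43: a=43^0·(≡17), b=43^1·(≡29) mod 43; (17|43)=+1, (29|43)=-1; (−1)^{0·1·21}·(+1)^1·(-1)^0 = +1.
v=3: a=3^3·(≡1), b=3^1·(≡2) mod 3; (1|3)=+1, (2|3)=-1; (−1)^{3·1·1}·(+1)^1·(-1)^3 = +1.
v=13: a=13^1·(≡3), b=13^3·(≡4) mod 13; (3|13)=+1, (4|13)=+1; (−1)^{1·3·6}·(+1)^3·(+1)^1 = +1.
v=11: a=11^1·(≡5), b=11^1·(≡5) mod 11; (5|11)=+1, (5|11)=+1; (−1)^{1·1·5}·(+1)^1·(+1)^1 = -1.
v=7: a=7^2·(≡6), b=7^2·(≡2) mod 7; (6|7)=-1, (2|7)=+1; (−1)^{2·2·3}·(-1)^2·(+1)^2 = +1.
v=2: v_2(a)=-4, v_2(b)=-6; units ≡ 1, 5 (mod 8); ε·ε+αω+βω = 0·0+-4·1+-6·0 ≡ 0  ⇒  (a,b)_2 = +1.
(269841, -11603163 / ℚ) ramifies at {11, 37}: a division algebra.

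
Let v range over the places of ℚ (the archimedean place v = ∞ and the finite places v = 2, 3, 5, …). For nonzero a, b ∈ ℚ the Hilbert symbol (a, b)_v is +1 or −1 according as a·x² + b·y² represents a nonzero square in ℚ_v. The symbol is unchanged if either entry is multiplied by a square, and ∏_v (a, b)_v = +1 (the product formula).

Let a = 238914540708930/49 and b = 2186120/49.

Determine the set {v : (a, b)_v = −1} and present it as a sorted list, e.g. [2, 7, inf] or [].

[17, 41]

Mod squares: a ≡ 27623371570, b ≡ 546530. Check v ∈ {∞, 2, 3, 5, 7, 17, 31, 37, 41, 43, 47, 53}.
v=2: v_2(a)=1, v_2(b)=3; units ≡ 1, 1 (mod 8); ε·ε+αω+βω = 0·0+1·0+3·0 ≡ 0  ⇒  (a,b)_2 = +1.
v=37: a=37^1·(≡21), b=37^0·(≡1) mod 37; (21|37)=+1, (1|37)=+1; (−1)^{1·0·18}·(+1)^0·(+1)^1 = +1.
v=∞: 27623371570 > 0 and 546530 > 0  ⇒  (a,b)_∞ = +1.
v=5: a=5^1·(≡4), b=5^1·(≡1) mod 5; (4|5)=+1, (1|5)=+1; (−1)^{1·1·2}·(+1)^1·(+1)^1 = +1.
v=53: a=53^1·(≡34), b=53^0·(≡6) mod 53; (34|53)=-1, (6|53)=+1; (−1)^{1·0·26}·(-1)^0·(+1)^1 = +1.
v=47: a=47^1·(≡35), b=47^0·(≡28) mod 47; (35|47)=-1, (28|47)=+1; (−1)^{1·0·23}·(-1)^0·(+1)^1 = +1.
v=3: a=3^2·(≡1), b=3^0·(≡2) mod 3; (1|3)=+1, (2|3)=-1; (−1)^{2·0·1}·(+1)^0·(-1)^2 = +1.
v=31: a=31^2·(≡4), b=31^1·(≡29) mod 31; (4|31)=+1, (29|31)=-1; (−1)^{2·1·15}·(+1)^1·(-1)^2 = +1.
v=17: a=17^1·(≡3), b=17^0·(≡6) mod 17; (3|17)=-1, (6|17)=-1; (−1)^{1·0·8}·(-1)^0·(-1)^1 = -1.
v=7: a=7^-2·(≡2), b=7^-2·(≡6) mod 7; (2|7)=+1, (6|7)=-1; (−1)^{-2·-2·3}·(+1)^-2·(-1)^-2 = +1.
v=43: a=43^1·(≡29), b=43^1·(≡31) mod 43; (29|43)=-1, (31|43)=+1; (−1)^{1·1·21}·(-1)^1·(+1)^1 = +1.
v=41: a=41^1·(≡3), b=41^1·(≡23) mod 41; (3|41)=-1, (23|41)=+1; (−1)^{1·1·20}·(-1)^1·(+1)^1 = -1.
Ram(27623371570, 546530) = {17, 41}; no ℚ_17-point on the conic.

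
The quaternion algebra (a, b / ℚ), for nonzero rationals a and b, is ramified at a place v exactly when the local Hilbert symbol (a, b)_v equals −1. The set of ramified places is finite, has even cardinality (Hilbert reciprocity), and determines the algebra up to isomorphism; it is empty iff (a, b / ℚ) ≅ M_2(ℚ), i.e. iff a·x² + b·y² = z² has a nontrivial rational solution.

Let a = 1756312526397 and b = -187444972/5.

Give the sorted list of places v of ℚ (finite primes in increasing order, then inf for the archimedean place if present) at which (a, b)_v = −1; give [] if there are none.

[5, 13]

(a, b) ≡ (93, -2015) mod (ℚ^×)²; places V = {2, 3, 5, 11, 13, 31, ∞}.
(a,b)_2: α=0, β=2; u≡5, v≡1 (mod 8); ε(u)ε(v)=0·0, αω(v)=0·0, βω(u)=2·1; sum ≡ 0  ⇒  +1.
(a,b)_13: α=2, u≡8; β=1, v≡3 (mod 13); (8|13)=-1, (3|13)=+1; sign (−1)^0·-1^1·+1^2 = -1.
(a,b)_∞: sgn(93)=+, sgn(-2015)=−, so +1.
(a,b)_3: α=1, u≡1; β=0, v≡1 (mod 3); (1|3)=+1, (1|3)=+1; sign (−1)^0·+1^0·+1^1 = +1.
(a,b)_5: α=0, u≡2; β=-1, v≡3 (mod 5); (2|5)=-1, (3|5)=-1; sign (−1)^0·-1^-1·-1^0 = -1.
(a,b)_31: α=5, u≡29; β=3, v≡25 (mod 31); (29|31)=-1, (25|31)=+1; sign (−1)^1·-1^3·+1^5 = +1.
(a,b)_11: α=2, u≡1; β=2, v≡4 (mod 11); (1|11)=+1, (4|11)=+1; sign (−1)^0·+1^2·+1^2 = +1.
|Ram(93, -2015)| = 2, even; anisotropic at {5, 13}.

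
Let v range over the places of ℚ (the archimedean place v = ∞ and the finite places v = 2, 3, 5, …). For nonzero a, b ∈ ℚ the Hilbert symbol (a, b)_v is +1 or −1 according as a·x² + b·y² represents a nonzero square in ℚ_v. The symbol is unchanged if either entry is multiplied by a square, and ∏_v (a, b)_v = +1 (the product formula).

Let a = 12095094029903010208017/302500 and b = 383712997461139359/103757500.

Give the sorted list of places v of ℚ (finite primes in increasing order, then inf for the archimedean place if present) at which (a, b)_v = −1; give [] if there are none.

(a, b) ≡ (377, 148393) mod (ℚ^×)²; places V = {2, 3, 5, 7, 11, 13, 17, 23, 29, 31, 43, ∞}.
(a,b)_∞: sgn(377)=+, sgn(148393)=+, so +1.
(a,b)_2: α=-2, β=-2; u≡1, v≡1 (mod 8); ε(u)ε(v)=0·0, αω(v)=-2·0, βω(u)=-2·0; sum ≡ 0  ⇒  +1.
(a,b)_17: α=4, u≡5; β=3, v≡2 (mod 17); (5|17)=-1, (2|17)=+1; sign (−1)^0·-1^3·+1^4 = -1.
(a,b)_7: α=0, u≡6; β=-3, v≡3 (mod 7); (6|7)=-1, (3|7)=-1; sign (−1)^0·-1^-3·-1^0 = -1.
(a,b)_43: α=2, u≡8; β=1, v≡41 (mod 43); (8|43)=-1, (41|43)=+1; sign (−1)^0·-1^1·+1^2 = -1.
(a,b)_5: α=-4, u≡3; β=-4, v≡2 (mod 5); (3|5)=-1, (2|5)=-1; sign (−1)^0·-1^-4·-1^-4 = +1.
(a,b)_3: α=2, u≡2; β=6, v≡1 (mod 3); (2|3)=-1, (1|3)=+1; sign (−1)^0·-1^6·+1^2 = +1.
(a,b)_31: α=2, u≡16; β=2, v≡11 (mod 31); (16|31)=+1, (11|31)=-1; sign (−1)^0·+1^2·-1^2 = +1.
(a,b)_11: α=-2, u≡4; β=-2, v≡4 (mod 11); (4|11)=+1, (4|11)=+1; sign (−1)^0·+1^-2·+1^-2 = +1.
(a,b)_13: α=5, u≡10; β=2, v≡2 (mod 13); (10|13)=+1, (2|13)=-1; sign (−1)^0·+1^2·-1^5 = -1.
(a,b)_23: α=0, u≡4; β=2, v≡11 (mod 23); (4|23)=+1, (11|23)=-1; sign (−1)^0·+1^2·-1^0 = +1.
(a,b)_29: α=3, u≡25; β=1, v≡24 (mod 29); (25|29)=+1, (24|29)=+1; sign (−1)^0·+1^1·+1^3 = +1.
(377, 148393 / ℚ) ramifies at {7, 13, 17, 43}: a division algebra.

[7, 13, 17, 43]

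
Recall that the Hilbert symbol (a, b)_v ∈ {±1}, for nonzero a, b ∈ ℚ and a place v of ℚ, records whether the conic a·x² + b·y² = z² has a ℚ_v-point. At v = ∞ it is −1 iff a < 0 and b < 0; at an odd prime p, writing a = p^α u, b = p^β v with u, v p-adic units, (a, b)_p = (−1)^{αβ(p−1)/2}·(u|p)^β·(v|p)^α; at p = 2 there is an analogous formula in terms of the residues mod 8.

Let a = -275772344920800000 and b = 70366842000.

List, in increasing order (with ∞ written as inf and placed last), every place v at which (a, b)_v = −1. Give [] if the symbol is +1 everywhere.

(a, b) ≡ (-1995, 1105) mod (ℚ^×)²; places V = {2, 3, 5, 7, 13, 17, 19, ∞}.
(a,b)_5: α=5, u≡4; β=3, v≡1 (mod 5); (4|5)=+1, (1|5)=+1; sign (−1)^0·+1^3·+1^5 = +1.
(a,b)_2: α=8, β=4; u≡5, v≡1 (mod 8); ε(u)ε(v)=0·0, αω(v)=8·0, βω(u)=4·1; sum ≡ 0  ⇒  +1.
(a,b)_7: α=3, u≡2; β=2, v≡6 (mod 7); (2|7)=+1, (6|7)=-1; sign (−1)^0·+1^2·-1^3 = -1.
(a,b)_13: α=2, u≡11; β=1, v≡2 (mod 13); (11|13)=-1, (2|13)=-1; sign (−1)^0·-1^1·-1^2 = -1.
(a,b)_∞: sgn(-1995)=−, sgn(1105)=+, so +1.
(a,b)_17: α=2, u≡5; β=1, v≡6 (mod 17); (5|17)=-1, (6|17)=-1; sign (−1)^0·-1^1·-1^2 = -1.
(a,b)_3: α=1, u≡1; β=2, v≡1 (mod 3); (1|3)=+1, (1|3)=+1; sign (−1)^0·+1^2·+1^1 = +1.
(a,b)_19: α=3, u≡6; β=2, v≡12 (mod 19); (6|19)=+1, (12|19)=-1; sign (−1)^0·+1^2·-1^3 = -1.
Ram(-1995, 1105) = {7, 13, 17, 19}; no ℚ_7-point on the conic.

[7, 13, 17, 19]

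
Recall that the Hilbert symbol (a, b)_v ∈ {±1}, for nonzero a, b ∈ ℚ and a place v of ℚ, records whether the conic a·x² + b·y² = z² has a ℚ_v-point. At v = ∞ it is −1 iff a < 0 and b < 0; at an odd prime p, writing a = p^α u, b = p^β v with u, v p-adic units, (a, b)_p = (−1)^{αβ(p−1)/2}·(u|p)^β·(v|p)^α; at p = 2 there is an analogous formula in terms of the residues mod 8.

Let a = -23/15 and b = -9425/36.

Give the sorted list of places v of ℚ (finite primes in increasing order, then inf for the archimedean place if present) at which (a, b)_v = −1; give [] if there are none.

(a, b) ≡ (-345, -377) mod (ℚ^×)²; places V = {2, 3, 5, 13, 23, 29, ∞}.
(a,b)_5: α=-1, u≡4; β=2, v≡3 (mod 5); (4|5)=+1, (3|5)=-1; sign (−1)^0·+1^2·-1^-1 = -1.
(a,b)_2: α=0, β=-2; u≡7, v≡7 (mod 8); ε(u)ε(v)=1·1, αω(v)=0·0, βω(u)=-2·0; sum ≡ 1  ⇒  -1.
(a,b)_3: α=-1, u≡2; β=-2, v≡1 (mod 3); (2|3)=-1, (1|3)=+1; sign (−1)^0·-1^-2·+1^-1 = +1.
(a,b)_∞: sgn(-345)=−, sgn(-377)=−, so -1.
(a,b)_13: α=0, u≡8; β=1, v≡12 (mod 13); (8|13)=-1, (12|13)=+1; sign (−1)^0·-1^1·+1^0 = -1.
(a,b)_29: α=0, u≡12; β=1, v≡24 (mod 29); (12|29)=-1, (24|29)=+1; sign (−1)^0·-1^1·+1^0 = -1.
(a,b)_23: α=1, u≡3; β=0, v≡11 (mod 23); (3|23)=+1, (11|23)=-1; sign (−1)^0·+1^0·-1^1 = -1.
|Ram(-345, -377)| = 6, even; anisotropic at {2, 5, 13, 23, 29, ∞}.

[2, 5, 13, 23, 29, inf]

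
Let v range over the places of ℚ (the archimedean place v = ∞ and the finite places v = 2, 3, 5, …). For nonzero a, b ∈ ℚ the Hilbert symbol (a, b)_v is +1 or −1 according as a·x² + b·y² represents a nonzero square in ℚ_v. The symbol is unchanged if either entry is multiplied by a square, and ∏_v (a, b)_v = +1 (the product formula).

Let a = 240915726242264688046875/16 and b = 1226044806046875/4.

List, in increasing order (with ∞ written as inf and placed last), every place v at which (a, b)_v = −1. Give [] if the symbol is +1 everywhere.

(a, b) ≡ (808635, 3) mod (ℚ^×)²; places V = {2, 3, 5, 31, 37, 47, ∞}.
(a,b)_5: α=7, u≡2; β=6, v≡3 (mod 5); (2|5)=-1, (3|5)=-1; sign (−1)^0·-1^6·-1^7 = -1.
(a,b)_37: α=3, u≡21; β=2, v≡12 (mod 37); (21|37)=+1, (12|37)=+1; sign (−1)^0·+1^2·+1^3 = +1.
(a,b)_3: α=9, u≡1; β=3, v≡1 (mod 3); (1|3)=+1, (1|3)=+1; sign (−1)^1·+1^3·+1^9 = -1.
(a,b)_2: α=-4, β=-2; u≡3, v≡3 (mod 8); ε(u)ε(v)=1·1, αω(v)=-4·1, βω(u)=-2·1; sum ≡ 1  ⇒  -1.
(a,b)_47: α=3, u≡3; β=2, v≡24 (mod 47); (3|47)=+1, (24|47)=+1; sign (−1)^0·+1^2·+1^3 = +1.
(a,b)_31: α=3, u≡18; β=2, v≡22 (mod 31); (18|31)=+1, (22|31)=-1; sign (−1)^0·+1^2·-1^3 = -1.
(a,b)_∞: sgn(808635)=+, sgn(3)=+, so +1.
Ram(808635, 3) = {2, 3, 5, 31}; no ℚ_2-point on the conic.

[2, 3, 5, 31]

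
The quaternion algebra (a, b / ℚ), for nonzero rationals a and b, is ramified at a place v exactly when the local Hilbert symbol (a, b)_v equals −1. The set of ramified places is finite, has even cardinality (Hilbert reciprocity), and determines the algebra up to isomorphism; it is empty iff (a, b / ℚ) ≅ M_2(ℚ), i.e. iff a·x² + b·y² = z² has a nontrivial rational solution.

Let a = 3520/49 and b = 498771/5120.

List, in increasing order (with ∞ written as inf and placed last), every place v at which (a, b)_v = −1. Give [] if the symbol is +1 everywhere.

(a, b) ≡ (55, 5655) mod (ℚ^×)²; places V = {2, 3, 5, 7, 11, 13, 29, ∞}.
(a,b)_7: α=-2, u≡6; β=2, v≡5 (mod 7); (6|7)=-1, (5|7)=-1; sign (−1)^0·-1^2·-1^-2 = +1.
(a,b)_3: α=0, u≡1; β=3, v≡1 (mod 3); (1|3)=+1, (1|3)=+1; sign (−1)^0·+1^3·+1^0 = +1.
(a,b)_13: α=0, u≡1; β=1, v≡11 (mod 13); (1|13)=+1, (11|13)=-1; sign (−1)^0·+1^1·-1^0 = +1.
(a,b)_29: α=0, u≡2; β=1, v≡11 (mod 29); (2|29)=-1, (11|29)=-1; sign (−1)^0·-1^1·-1^0 = -1.
(a,b)_2: α=6, β=-10; u≡7, v≡7 (mod 8); ε(u)ε(v)=1·1, αω(v)=6·0, βω(u)=-10·0; sum ≡ 1  ⇒  -1.
(a,b)_5: α=1, u≡1; β=-1, v≡4 (mod 5); (1|5)=+1, (4|5)=+1; sign (−1)^0·+1^-1·+1^1 = +1.
(a,b)_11: α=1, u≡9; β=0, v≡4 (mod 11); (9|11)=+1, (4|11)=+1; sign (−1)^0·+1^0·+1^1 = +1.
(a,b)_∞: sgn(55)=+, sgn(5655)=+, so +1.
Ram(55, 5655) = {2, 29}; no ℚ_2-point on the conic.

[2, 29]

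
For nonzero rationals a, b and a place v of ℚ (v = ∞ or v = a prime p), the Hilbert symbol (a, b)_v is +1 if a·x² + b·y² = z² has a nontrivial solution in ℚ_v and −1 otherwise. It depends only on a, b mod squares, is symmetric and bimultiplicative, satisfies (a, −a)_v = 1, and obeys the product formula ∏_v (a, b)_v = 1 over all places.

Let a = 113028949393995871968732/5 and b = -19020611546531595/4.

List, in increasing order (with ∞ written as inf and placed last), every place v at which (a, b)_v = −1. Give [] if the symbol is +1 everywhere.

[5, 31]

(a, b) ≡ (1422435, -267995) mod (ℚ^×)²; places V = {2, 3, 5, 7, 11, 13, 19, 23, 31, ∞}.
(a,b)_31: α=1, u≡4; β=1, v≡25 (mod 31); (4|31)=+1, (25|31)=+1; sign (−1)^1·+1^1·+1^1 = -1.
(a,b)_2: α=2, β=-2; u≡3, v≡5 (mod 8); ε(u)ε(v)=1·0, αω(v)=2·1, βω(u)=-2·1; sum ≡ 0  ⇒  +1.
(a,b)_∞: sgn(1422435)=+, sgn(-267995)=−, so +1.
(a,b)_11: α=2, u≡9; β=2, v≡1 (mod 11); (9|11)=+1, (1|11)=+1; sign (−1)^0·+1^2·+1^2 = +1.
(a,b)_19: α=1, u≡5; β=1, v≡15 (mod 19); (5|19)=+1, (15|19)=-1; sign (−1)^1·+1^1·-1^1 = +1.
(a,b)_3: α=9, u≡1; β=8, v≡1 (mod 3); (1|3)=+1, (1|3)=+1; sign (−1)^0·+1^8·+1^9 = +1.
(a,b)_23: α=3, u≡7; β=2, v≡3 (mod 23); (7|23)=-1, (3|23)=+1; sign (−1)^0·-1^2·+1^3 = +1.
(a,b)_5: α=-1, u≡2; β=1, v≡4 (mod 5); (2|5)=-1, (4|5)=+1; sign (−1)^0·-1^1·+1^-1 = -1.
(a,b)_7: α=3, u≡4; β=1, v≡6 (mod 7); (4|7)=+1, (6|7)=-1; sign (−1)^1·+1^1·-1^3 = +1.
(a,b)_13: α=6, u≡1; β=3, v≡9 (mod 13); (1|13)=+1, (9|13)=+1; sign (−1)^0·+1^3·+1^6 = +1.
Ram(1422435, -267995) = {5, 31}; no ℚ_5-point on the conic.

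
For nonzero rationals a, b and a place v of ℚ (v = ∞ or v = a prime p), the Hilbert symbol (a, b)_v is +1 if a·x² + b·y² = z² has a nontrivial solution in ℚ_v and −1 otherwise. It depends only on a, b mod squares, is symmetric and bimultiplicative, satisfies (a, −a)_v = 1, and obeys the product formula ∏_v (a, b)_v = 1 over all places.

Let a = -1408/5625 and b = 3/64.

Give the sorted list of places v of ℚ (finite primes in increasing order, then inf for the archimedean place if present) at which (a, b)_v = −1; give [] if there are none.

[2, 3]

Mod squares: a ≡ -22, b ≡ 3. Check v ∈ {∞, 2, 3, 5, 11}.
v=3: a=3^-2·(≡2), b=3^1·(≡1) mod 3; (2|3)=-1, (1|3)=+1; (−1)^{-2·1·1}·(-1)^1·(+1)^-2 = -1.
v=5: a=5^-4·(≡3), b=5^0·(≡2) mod 5; (3|5)=-1, (2|5)=-1; (−1)^{-4·0·2}·(-1)^0·(-1)^-4 = +1.
v=∞: -22 < 0 and 3 > 0  ⇒  (a,b)_∞ = +1.
v=2: v_2(a)=7, v_2(b)=-6; units ≡ 5, 3 (mod 8); ε·ε+αω+βω = 0·1+7·1+-6·1 ≡ 1  ⇒  (a,b)_2 = -1.
v=11: a=11^1·(≡1), b=11^0·(≡4) mod 11; (1|11)=+1, (4|11)=+1; (−1)^{1·0·5}·(+1)^0·(+1)^1 = +1.
Ram(-22, 3) = {2, 3}; no ℚ_2-point on the conic.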